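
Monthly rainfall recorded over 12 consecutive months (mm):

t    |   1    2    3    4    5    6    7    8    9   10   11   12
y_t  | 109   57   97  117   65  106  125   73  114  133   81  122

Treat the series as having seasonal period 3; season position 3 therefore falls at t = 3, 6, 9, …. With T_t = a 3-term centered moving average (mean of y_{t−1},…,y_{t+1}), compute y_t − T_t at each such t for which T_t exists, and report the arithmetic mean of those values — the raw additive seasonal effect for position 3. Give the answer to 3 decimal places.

7.111

Season position 3 occurs at t = 3, 6, 9 (where T_t is defined).
t=3: T_3 = 90.33333; y_3 − T_3 = 97 − 90.33333 = 6.66667
t=6: T_6 = 98.66667; y_6 − T_6 = 106 − 98.66667 = 7.33333
t=9: T_9 = 106.66667; y_9 − T_9 = 114 − 106.66667 = 7.33333
Mean deviation: (6.66667 + 7.33333 + 7.33333) / 3 = 7.111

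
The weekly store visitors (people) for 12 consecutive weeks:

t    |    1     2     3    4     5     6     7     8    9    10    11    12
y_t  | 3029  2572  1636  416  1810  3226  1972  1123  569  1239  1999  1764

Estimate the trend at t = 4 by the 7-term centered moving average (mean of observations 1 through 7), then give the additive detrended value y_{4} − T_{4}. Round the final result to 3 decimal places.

Trend T_4 = (3029 + 2572 + 1636 + 416 + 1810 + 3226 + 1972) / 7 = 14661/7 = 2094.42857
Detrended value: 416 − 2094.42857 = -1678.429

-1678.429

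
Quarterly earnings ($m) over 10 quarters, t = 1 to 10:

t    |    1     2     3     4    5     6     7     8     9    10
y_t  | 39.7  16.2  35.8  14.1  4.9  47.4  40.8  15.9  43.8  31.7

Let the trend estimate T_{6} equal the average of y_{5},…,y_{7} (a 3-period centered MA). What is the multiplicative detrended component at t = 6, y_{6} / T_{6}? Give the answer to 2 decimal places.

1.53

Trend T_6 = (4.9 + 47.4 + 40.8) / 3 = 93.1/3 = 31.0333
Ratio to trend: 47.4 / 31.0333 = 1.53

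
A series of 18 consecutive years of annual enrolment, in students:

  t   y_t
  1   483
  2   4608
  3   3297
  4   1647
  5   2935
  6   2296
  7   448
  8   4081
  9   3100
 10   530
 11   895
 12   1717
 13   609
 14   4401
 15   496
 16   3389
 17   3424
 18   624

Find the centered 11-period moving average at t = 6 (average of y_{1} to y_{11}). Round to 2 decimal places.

2210.91

Sum of periods 1–11: 483 + 4608 + 3297 + 1647 + 2935 + 2296 + 448 + 4081 + 3100 + 530 + 895 = 24320
Divide by 11: 24320 / 11 = 2210.91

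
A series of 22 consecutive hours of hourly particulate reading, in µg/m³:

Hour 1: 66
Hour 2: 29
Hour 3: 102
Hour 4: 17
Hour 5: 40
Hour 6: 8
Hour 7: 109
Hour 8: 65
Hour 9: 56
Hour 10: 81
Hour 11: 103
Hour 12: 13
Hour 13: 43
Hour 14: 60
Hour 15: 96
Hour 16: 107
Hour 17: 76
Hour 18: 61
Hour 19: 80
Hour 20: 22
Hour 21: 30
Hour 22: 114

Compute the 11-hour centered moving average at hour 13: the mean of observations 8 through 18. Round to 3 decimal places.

69.182

Sum of periods 8–18: 65 + 56 + 81 + 103 + 13 + 43 + 60 + 96 + 107 + 76 + 61 = 761
Divide by 11: 761 / 11 = 69.182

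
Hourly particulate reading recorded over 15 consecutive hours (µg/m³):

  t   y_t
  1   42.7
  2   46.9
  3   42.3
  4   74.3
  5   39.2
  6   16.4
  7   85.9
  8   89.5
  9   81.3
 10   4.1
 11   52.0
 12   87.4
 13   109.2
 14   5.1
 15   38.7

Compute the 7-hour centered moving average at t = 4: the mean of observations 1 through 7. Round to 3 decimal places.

Sum of periods 1–7: 42.7 + 46.9 + 42.3 + 74.3 + 39.2 + 16.4 + 85.9 = 347.7
Divide by 7: 347.7 / 7 = 49.671

49.671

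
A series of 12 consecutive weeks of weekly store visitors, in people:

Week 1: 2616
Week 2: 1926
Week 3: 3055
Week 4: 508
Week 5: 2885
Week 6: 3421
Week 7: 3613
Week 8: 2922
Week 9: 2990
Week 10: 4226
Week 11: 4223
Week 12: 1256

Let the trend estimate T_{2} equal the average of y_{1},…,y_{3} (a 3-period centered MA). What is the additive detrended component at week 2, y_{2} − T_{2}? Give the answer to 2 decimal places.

-606.33

Trend T_2 = (2616 + 1926 + 3055) / 3 = 7597/3 = 2532.3333
Detrended value: 1926 − 2532.3333 = -606.33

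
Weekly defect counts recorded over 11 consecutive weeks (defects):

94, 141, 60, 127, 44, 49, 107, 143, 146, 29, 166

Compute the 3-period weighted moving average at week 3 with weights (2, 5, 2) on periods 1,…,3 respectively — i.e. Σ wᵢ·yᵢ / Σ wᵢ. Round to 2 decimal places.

112.56

Weighted sum: 2·94 + 5·141 + 2·60 = 188 + 705 + 120 = 1013
Weight total: 2 + 5 + 2 = 9
WMA = 1013 / 9 = 112.56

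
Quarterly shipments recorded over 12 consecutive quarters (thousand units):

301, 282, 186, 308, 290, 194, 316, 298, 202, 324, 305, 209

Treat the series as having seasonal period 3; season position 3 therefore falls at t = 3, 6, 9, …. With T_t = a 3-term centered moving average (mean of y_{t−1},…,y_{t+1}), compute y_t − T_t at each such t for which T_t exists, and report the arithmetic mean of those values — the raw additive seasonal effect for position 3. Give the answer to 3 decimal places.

-72.667

Season position 3 occurs at t = 3, 6, 9 (where T_t is defined).
t=3: T_3 = 258.66667; y_3 − T_3 = 186 − 258.66667 = -72.66667
t=6: T_6 = 266.66667; y_6 − T_6 = 194 − 266.66667 = -72.66667
t=9: T_9 = 274.66667; y_9 − T_9 = 202 − 274.66667 = -72.66667
Mean deviation: (-72.66667 + -72.66667 + -72.66667) / 3 = -72.667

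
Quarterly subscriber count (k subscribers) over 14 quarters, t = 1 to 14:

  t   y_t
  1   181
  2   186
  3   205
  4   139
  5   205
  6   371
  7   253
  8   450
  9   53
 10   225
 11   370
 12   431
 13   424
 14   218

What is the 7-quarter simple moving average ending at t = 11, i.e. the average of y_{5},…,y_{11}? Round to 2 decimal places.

275.29

Sum of periods 5–11: 205 + 371 + 253 + 450 + 53 + 225 + 370 = 1927
Divide by 7: 1927 / 7 = 275.29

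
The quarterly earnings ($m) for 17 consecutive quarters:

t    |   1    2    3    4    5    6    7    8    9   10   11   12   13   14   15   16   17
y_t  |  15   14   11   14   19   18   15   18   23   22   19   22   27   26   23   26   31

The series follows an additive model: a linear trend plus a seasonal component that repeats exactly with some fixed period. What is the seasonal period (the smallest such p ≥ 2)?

First differences y_{t+1} − y_t: -1, -3, 3, 5, -1, -3, 3, 5, -1, -3, …
The difference pattern repeats every 4 terms and not for any smaller step, so p = 4.

4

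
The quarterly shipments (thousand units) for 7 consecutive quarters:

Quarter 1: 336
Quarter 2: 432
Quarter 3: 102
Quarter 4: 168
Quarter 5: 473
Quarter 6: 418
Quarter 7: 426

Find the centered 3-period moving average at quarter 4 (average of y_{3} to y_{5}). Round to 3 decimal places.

Sum of periods 3–5: 102 + 168 + 473 = 743
Divide by 3: 743 / 3 = 247.667

247.667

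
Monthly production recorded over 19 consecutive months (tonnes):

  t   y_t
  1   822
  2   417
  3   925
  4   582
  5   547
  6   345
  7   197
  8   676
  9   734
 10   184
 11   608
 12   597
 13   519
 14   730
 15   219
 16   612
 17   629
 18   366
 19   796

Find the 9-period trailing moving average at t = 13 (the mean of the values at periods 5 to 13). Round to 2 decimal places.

Sum of periods 5–13: 547 + 345 + 197 + 676 + 734 + 184 + 608 + 597 + 519 = 4407
Divide by 9: 4407 / 9 = 489.67

489.67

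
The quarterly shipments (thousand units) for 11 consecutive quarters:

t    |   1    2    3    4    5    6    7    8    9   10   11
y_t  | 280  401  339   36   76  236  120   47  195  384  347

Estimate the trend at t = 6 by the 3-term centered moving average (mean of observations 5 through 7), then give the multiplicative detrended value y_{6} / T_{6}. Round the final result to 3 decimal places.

Trend T_6 = (76 + 236 + 120) / 3 = 432/3 = 144.00000
Ratio to trend: 236 / 144.00000 = 1.639

1.639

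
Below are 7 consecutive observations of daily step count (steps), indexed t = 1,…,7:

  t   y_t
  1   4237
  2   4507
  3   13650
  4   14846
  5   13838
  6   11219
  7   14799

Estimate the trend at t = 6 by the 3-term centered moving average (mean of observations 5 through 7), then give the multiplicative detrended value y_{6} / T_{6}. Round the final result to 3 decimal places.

Trend T_6 = (13838 + 11219 + 14799) / 3 = 39856/3 = 13285.33333
Ratio to trend: 11219 / 13285.33333 = 0.844

0.844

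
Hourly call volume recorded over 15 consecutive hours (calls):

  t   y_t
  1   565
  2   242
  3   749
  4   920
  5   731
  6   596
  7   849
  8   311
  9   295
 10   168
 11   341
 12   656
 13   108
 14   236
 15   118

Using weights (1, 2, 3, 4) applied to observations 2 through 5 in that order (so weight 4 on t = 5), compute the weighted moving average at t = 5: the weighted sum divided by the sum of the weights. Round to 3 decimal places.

Weighted sum: 1·242 + 2·749 + 3·920 + 4·731 = 242 + 1498 + 2760 + 2924 = 7424
Weight total: 1 + 2 + 3 + 4 = 10
WMA = 7424 / 10 = 742.400

742.400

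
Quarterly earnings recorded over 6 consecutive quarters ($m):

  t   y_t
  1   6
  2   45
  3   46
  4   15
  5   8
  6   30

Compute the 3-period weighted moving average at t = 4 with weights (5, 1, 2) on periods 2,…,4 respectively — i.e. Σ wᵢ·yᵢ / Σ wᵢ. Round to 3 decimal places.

37.625

Weighted sum: 5·45 + 1·46 + 2·15 = 225 + 46 + 30 = 301
Weight total: 5 + 1 + 2 = 8
WMA = 301 / 8 = 37.625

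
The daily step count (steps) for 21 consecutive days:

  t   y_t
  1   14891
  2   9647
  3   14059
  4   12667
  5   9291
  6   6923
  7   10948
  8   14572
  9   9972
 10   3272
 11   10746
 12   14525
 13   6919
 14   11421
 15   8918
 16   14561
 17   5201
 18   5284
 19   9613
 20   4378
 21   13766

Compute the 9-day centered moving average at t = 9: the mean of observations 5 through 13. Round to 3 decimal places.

9685.333

Sum of periods 5–13: 9291 + 6923 + 10948 + 14572 + 9972 + 3272 + 10746 + 14525 + 6919 = 87168
Divide by 9: 87168 / 9 = 9685.333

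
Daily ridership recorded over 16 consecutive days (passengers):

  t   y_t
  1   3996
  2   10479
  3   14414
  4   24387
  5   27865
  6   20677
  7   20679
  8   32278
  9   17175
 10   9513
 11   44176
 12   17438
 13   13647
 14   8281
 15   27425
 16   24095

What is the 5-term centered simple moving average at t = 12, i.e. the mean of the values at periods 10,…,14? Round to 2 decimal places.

Sum of periods 10–14: 9513 + 44176 + 17438 + 13647 + 8281 = 93055
Divide by 5: 93055 / 5 = 18611.00

18611.00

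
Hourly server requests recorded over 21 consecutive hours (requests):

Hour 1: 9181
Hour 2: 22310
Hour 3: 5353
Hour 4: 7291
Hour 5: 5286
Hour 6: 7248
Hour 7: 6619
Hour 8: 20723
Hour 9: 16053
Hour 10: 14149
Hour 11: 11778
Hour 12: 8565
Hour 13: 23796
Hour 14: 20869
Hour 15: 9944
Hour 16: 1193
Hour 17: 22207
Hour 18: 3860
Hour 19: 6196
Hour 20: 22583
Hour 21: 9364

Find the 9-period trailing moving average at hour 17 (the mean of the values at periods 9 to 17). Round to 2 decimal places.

14283.78

Sum of periods 9–17: 16053 + 14149 + 11778 + 8565 + 23796 + 20869 + 9944 + 1193 + 22207 = 128554
Divide by 9: 128554 / 9 = 14283.78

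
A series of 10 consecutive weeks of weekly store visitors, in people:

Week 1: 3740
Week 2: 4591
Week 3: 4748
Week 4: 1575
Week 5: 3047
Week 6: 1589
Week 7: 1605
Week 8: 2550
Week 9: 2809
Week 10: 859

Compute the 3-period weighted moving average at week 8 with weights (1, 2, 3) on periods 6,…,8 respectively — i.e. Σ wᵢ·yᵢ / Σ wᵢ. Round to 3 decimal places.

2074.833

Weighted sum: 1·1589 + 2·1605 + 3·2550 = 1589 + 3210 + 7650 = 12449
Weight total: 1 + 2 + 3 = 6
WMA = 12449 / 6 = 2074.833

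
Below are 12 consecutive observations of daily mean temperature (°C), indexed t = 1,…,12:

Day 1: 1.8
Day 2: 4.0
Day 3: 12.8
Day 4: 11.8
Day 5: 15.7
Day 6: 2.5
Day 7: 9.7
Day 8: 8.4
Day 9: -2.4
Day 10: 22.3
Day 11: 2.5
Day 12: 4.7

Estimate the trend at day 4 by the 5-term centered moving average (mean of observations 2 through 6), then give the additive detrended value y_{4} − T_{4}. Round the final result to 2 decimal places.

Trend T_4 = (4.0 + 12.8 + 11.8 + 15.7 + 2.5) / 5 = 46.8/5 = 9.3600
Detrended value: 11.8 − 9.3600 = 2.44

2.44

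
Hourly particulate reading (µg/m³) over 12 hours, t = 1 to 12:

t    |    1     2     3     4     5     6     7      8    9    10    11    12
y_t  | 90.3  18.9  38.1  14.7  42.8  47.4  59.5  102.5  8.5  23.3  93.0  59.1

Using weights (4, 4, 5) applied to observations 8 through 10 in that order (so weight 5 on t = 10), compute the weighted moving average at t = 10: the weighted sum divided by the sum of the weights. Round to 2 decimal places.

43.12

Weighted sum: 4·102.5 + 4·8.5 + 5·23.3 = 410.0 + 34.0 + 116.5 = 560.5
Weight total: 4 + 4 + 5 = 13
WMA = 560.5 / 13 = 43.12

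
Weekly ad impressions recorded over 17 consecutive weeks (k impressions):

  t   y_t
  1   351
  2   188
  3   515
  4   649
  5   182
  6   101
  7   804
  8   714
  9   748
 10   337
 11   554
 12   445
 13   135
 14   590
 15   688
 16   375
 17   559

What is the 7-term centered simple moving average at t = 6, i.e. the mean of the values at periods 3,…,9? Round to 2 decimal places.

Sum of periods 3–9: 515 + 649 + 182 + 101 + 804 + 714 + 748 = 3713
Divide by 7: 3713 / 7 = 530.43

530.43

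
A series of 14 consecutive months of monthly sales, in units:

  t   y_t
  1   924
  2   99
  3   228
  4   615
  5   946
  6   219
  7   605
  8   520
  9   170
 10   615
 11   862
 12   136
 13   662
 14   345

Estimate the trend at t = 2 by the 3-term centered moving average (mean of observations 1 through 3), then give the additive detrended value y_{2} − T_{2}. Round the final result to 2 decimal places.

-318.00

Trend T_2 = (924 + 99 + 228) / 3 = 1251/3 = 417.0000
Detrended value: 99 − 417.0000 = -318.00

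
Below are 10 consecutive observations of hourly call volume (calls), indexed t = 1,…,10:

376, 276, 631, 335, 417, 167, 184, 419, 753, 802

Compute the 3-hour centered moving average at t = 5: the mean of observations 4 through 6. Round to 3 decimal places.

306.333

Sum of periods 4–6: 335 + 417 + 167 = 919
Divide by 3: 919 / 3 = 306.333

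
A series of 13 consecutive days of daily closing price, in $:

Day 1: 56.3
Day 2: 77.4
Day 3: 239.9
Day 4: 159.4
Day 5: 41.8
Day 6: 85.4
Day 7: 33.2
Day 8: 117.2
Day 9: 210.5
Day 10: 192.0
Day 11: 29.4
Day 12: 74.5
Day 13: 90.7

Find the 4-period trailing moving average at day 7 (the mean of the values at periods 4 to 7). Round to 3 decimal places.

79.950

Sum of periods 4–7: 159.4 + 41.8 + 85.4 + 33.2 = 319.8
Divide by 4: 319.8 / 4 = 79.950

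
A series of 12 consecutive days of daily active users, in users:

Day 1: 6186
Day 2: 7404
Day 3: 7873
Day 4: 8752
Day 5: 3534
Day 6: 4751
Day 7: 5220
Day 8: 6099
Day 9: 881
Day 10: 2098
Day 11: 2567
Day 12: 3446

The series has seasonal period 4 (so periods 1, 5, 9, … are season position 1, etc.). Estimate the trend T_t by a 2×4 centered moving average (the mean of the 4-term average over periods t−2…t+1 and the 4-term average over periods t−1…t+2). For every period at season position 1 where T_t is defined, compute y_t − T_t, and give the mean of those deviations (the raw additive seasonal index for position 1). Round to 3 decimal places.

Season position 1 occurs at t = 5, 9 (where T_t is defined).
t=5: T_5 = 5895.87500; y_5 − T_5 = 3534 − 5895.87500 = -2361.87500
t=9: T_9 = 3242.87500; y_9 − T_9 = 881 − 3242.87500 = -2361.87500
Mean deviation: (-2361.87500 + -2361.87500) / 2 = -2361.875

-2361.875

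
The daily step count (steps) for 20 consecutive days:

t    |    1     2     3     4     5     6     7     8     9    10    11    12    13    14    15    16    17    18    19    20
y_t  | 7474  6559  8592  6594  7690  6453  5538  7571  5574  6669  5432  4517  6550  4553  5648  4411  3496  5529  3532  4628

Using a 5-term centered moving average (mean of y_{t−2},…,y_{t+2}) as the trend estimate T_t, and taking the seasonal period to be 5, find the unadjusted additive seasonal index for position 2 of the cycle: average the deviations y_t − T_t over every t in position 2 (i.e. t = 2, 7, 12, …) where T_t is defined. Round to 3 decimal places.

-1027.200

Season position 2 occurs at t = 7, 12, 17 (where T_t is defined).
t=7: T_7 = 6565.20000; y_7 − T_7 = 5538 − 6565.20000 = -1027.20000
t=12: T_12 = 5544.20000; y_12 − T_12 = 4517 − 5544.20000 = -1027.20000
t=17: T_17 = 4523.20000; y_17 − T_17 = 3496 − 4523.20000 = -1027.20000
Mean deviation: (-1027.20000 + -1027.20000 + -1027.20000) / 3 = -1027.200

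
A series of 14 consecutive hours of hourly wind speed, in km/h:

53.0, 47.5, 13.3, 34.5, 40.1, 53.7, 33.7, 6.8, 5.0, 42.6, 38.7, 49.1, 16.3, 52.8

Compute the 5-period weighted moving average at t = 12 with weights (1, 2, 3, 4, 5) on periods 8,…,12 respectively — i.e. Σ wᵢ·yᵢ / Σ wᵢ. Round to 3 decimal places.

36.327

Weighted sum: 1·6.8 + 2·5.0 + 3·42.6 + 4·38.7 + 5·49.1 = 6.8 + 10.0 + 127.8 + 154.8 + 245.5 = 544.9
Weight total: 1 + 2 + 3 + 4 + 5 = 15
WMA = 544.9 / 15 = 36.327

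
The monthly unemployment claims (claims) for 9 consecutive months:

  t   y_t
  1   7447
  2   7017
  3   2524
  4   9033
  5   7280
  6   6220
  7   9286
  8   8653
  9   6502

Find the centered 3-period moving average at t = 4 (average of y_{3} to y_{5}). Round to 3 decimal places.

6279.000

Sum of periods 3–5: 2524 + 9033 + 7280 = 18837
Divide by 3: 18837 / 3 = 6279.000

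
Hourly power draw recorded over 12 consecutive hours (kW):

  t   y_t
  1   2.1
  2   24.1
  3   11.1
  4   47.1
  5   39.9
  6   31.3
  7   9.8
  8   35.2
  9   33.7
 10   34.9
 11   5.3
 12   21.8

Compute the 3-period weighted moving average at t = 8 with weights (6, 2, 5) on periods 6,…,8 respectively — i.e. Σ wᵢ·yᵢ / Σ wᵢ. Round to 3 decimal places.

Weighted sum: 6·31.3 + 2·9.8 + 5·35.2 = 187.8 + 19.6 + 176.0 = 383.4
Weight total: 6 + 2 + 5 = 13
WMA = 383.4 / 13 = 29.492

29.492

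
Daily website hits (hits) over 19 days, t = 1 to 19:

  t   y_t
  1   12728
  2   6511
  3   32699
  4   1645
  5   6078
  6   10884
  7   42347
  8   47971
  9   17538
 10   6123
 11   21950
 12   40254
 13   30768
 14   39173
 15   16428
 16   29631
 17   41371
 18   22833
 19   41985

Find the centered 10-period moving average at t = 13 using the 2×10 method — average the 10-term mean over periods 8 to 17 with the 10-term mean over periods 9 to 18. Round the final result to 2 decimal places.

27863.80

Sum over 8–17: 47971 + 17538 + 6123 + 21950 + 40254 + 30768 + 39173 + 16428 + 29631 + 41371 = 291207
Sum over 9–18: 17538 + 6123 + 21950 + 40254 + 30768 + 39173 + 16428 + 29631 + 41371 + 22833 = 266069
CMA at t=13 = (291207 + 266069) / (2·10) = 557276 / 20 = 27863.80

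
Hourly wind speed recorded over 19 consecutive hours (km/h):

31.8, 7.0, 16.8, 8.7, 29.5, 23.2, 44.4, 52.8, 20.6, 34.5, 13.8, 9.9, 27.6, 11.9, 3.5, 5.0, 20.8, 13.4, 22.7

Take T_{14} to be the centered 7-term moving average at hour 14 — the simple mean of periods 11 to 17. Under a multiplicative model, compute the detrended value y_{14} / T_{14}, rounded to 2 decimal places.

0.90

Trend T_14 = (13.8 + 9.9 + 27.6 + 11.9 + 3.5 + 5.0 + 20.8) / 7 = 92.5/7 = 13.2143
Ratio to trend: 11.9 / 13.2143 = 0.90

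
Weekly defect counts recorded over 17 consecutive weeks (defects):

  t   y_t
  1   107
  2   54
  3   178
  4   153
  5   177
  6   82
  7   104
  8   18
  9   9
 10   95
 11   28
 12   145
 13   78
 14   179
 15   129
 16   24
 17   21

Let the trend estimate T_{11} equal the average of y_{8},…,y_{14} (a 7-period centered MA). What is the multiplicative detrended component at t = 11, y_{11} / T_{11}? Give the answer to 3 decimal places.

0.355

Trend T_11 = (18 + 9 + 95 + 28 + 145 + 78 + 179) / 7 = 552/7 = 78.85714
Ratio to trend: 28 / 78.85714 = 0.355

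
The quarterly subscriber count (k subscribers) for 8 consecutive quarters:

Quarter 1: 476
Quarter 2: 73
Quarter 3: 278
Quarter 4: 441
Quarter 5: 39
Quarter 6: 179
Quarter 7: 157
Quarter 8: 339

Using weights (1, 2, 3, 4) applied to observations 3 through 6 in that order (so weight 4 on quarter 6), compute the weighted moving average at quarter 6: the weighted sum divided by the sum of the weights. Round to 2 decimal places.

199.30

Weighted sum: 1·278 + 2·441 + 3·39 + 4·179 = 278 + 882 + 117 + 716 = 1993
Weight total: 1 + 2 + 3 + 4 = 10
WMA = 1993 / 10 = 199.30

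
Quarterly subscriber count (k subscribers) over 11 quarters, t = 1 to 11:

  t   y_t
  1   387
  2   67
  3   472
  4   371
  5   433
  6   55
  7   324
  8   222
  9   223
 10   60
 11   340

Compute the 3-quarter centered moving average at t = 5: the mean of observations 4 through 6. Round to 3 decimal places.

286.333

Sum of periods 4–6: 371 + 433 + 55 = 859
Divide by 3: 859 / 3 = 286.333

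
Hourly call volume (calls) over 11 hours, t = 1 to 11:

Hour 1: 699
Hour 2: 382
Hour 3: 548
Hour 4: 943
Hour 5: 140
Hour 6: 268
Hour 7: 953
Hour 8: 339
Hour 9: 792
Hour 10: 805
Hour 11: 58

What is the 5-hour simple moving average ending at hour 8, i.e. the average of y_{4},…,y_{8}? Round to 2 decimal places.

528.60

Sum of periods 4–8: 943 + 140 + 268 + 953 + 339 = 2643
Divide by 5: 2643 / 5 = 528.60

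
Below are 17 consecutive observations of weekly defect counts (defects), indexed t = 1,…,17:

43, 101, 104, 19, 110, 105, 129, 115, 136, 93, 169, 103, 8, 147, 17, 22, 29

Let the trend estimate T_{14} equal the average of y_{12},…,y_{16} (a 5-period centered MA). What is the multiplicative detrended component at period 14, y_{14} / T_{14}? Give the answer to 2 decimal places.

Trend T_14 = (103 + 8 + 147 + 17 + 22) / 5 = 297/5 = 59.4000
Ratio to trend: 147 / 59.4000 = 2.47

2.47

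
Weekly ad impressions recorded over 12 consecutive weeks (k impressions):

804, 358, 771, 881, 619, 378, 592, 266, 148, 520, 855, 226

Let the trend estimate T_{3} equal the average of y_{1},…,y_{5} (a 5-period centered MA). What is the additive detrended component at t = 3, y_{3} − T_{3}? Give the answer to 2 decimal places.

Trend T_3 = (804 + 358 + 771 + 881 + 619) / 5 = 3433/5 = 686.6000
Detrended value: 771 − 686.6000 = 84.40

84.40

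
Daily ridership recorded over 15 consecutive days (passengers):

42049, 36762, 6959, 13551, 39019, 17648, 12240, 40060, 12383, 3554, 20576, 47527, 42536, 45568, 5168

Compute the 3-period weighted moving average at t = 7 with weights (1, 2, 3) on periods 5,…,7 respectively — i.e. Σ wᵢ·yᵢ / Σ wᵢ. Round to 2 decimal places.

Weighted sum: 1·39019 + 2·17648 + 3·12240 = 39019 + 35296 + 36720 = 111035
Weight total: 1 + 2 + 3 = 6
WMA = 111035 / 6 = 18505.83

18505.83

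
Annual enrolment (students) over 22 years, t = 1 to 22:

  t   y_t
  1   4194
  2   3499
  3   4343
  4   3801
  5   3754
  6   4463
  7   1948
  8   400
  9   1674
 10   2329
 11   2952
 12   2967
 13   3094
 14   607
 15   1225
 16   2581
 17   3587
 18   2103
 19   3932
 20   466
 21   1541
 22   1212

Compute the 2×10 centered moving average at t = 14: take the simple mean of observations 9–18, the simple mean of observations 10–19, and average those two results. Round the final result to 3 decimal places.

Sum over 9–18: 1674 + 2329 + 2952 + 2967 + 3094 + 607 + 1225 + 2581 + 3587 + 2103 = 23119
Sum over 10–19: 2329 + 2952 + 2967 + 3094 + 607 + 1225 + 2581 + 3587 + 2103 + 3932 = 25377
CMA at t=14 = (23119 + 25377) / (2·10) = 48496 / 20 = 2424.800

2424.800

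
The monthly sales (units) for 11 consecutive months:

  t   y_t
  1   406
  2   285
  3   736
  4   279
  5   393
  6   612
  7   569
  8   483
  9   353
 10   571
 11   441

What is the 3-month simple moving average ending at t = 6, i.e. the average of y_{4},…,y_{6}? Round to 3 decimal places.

428.000

Sum of periods 4–6: 279 + 393 + 612 = 1284
Divide by 3: 1284 / 3 = 428.000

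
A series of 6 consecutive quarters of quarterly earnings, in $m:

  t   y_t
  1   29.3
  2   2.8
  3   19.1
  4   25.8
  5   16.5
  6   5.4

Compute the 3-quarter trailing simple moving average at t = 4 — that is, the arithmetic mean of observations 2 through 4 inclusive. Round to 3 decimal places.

Sum of periods 2–4: 2.8 + 19.1 + 25.8 = 47.7
Divide by 3: 47.7 / 3 = 15.900

15.900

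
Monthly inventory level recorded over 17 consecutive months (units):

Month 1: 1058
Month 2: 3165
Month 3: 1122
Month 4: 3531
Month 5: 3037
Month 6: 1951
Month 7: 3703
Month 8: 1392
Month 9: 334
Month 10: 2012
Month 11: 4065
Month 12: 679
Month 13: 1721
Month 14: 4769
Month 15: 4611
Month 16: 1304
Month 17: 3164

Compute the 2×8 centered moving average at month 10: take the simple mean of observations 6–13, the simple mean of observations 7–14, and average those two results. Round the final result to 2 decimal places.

Sum over 6–13: 1951 + 3703 + 1392 + 334 + 2012 + 4065 + 679 + 1721 = 15857
Sum over 7–14: 3703 + 1392 + 334 + 2012 + 4065 + 679 + 1721 + 4769 = 18675
CMA at t=10 = (15857 + 18675) / (2·8) = 34532 / 16 = 2158.25

2158.25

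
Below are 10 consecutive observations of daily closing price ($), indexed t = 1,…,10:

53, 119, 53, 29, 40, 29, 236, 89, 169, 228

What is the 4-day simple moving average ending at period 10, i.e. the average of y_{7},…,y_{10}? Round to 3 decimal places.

Sum of periods 7–10: 236 + 89 + 169 + 228 = 722
Divide by 4: 722 / 4 = 180.500

180.500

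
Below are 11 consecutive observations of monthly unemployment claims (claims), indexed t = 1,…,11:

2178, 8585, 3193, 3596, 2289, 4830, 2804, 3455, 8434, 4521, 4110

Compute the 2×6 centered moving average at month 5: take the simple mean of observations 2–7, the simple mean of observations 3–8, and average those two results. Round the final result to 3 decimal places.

3788.667

Sum over 2–7: 8585 + 3193 + 3596 + 2289 + 4830 + 2804 = 25297
Sum over 3–8: 3193 + 3596 + 2289 + 4830 + 2804 + 3455 = 20167
CMA at t=5 = (25297 + 20167) / (2·6) = 45464 / 12 = 3788.667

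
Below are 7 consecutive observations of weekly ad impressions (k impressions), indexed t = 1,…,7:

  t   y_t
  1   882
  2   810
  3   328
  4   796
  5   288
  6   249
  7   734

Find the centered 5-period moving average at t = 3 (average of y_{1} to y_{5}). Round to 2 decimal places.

620.80

Sum of periods 1–5: 882 + 810 + 328 + 796 + 288 = 3104
Divide by 5: 3104 / 5 = 620.80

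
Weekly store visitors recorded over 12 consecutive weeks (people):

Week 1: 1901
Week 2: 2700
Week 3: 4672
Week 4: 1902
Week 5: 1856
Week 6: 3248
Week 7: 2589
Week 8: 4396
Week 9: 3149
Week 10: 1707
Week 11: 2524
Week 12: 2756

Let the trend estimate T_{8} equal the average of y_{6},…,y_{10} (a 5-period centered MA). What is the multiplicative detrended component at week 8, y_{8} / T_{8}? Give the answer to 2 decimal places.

1.46

Trend T_8 = (3248 + 2589 + 4396 + 3149 + 1707) / 5 = 15089/5 = 3017.8000
Ratio to trend: 4396 / 3017.8000 = 1.46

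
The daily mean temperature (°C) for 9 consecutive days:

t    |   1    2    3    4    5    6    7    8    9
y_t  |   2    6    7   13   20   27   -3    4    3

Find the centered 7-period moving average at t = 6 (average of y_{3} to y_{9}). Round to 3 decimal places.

Sum of periods 3–9: 7 + 13 + 20 + 27 + (-3) + 4 + 3 = 71
Divide by 7: 71 / 7 = 10.143

10.143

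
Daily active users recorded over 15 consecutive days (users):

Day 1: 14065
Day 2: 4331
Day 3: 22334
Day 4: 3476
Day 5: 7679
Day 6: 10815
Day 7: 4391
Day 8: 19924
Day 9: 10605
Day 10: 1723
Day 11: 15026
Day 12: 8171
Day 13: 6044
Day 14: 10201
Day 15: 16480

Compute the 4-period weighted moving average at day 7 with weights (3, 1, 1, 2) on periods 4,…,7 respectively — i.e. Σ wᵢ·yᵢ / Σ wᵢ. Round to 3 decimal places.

5386.286

Weighted sum: 3·3476 + 1·7679 + 1·10815 + 2·4391 = 10428 + 7679 + 10815 + 8782 = 37704
Weight total: 3 + 1 + 1 + 2 = 7
WMA = 37704 / 7 = 5386.286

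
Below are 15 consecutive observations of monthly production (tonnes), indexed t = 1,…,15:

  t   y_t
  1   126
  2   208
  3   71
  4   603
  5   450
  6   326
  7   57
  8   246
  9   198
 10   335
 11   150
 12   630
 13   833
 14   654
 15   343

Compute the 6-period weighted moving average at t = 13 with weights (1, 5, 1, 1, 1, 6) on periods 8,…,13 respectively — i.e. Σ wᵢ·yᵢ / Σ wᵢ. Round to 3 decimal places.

Weighted sum: 1·246 + 5·198 + 1·335 + 1·150 + 1·630 + 6·833 = 246 + 990 + 335 + 150 + 630 + 4998 = 7349
Weight total: 1 + 5 + 1 + 1 + 1 + 6 = 15
WMA = 7349 / 15 = 489.933

489.933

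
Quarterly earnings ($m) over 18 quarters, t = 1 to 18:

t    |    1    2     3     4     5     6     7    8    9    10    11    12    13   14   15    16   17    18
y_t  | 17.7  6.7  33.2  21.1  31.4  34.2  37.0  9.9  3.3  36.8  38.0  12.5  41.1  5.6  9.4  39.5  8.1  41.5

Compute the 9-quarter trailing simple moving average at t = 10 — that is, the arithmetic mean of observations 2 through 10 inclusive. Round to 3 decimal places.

23.733

Sum of periods 2–10: 6.7 + 33.2 + 21.1 + 31.4 + 34.2 + 37.0 + 9.9 + 3.3 + 36.8 = 213.6
Divide by 9: 213.6 / 9 = 23.733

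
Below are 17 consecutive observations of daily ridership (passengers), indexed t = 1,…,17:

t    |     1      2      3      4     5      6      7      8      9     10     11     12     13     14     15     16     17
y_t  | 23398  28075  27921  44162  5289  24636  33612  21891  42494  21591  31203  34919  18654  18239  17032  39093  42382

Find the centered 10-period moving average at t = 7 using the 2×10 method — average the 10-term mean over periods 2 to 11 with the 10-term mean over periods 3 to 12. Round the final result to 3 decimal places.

Sum over 2–11: 28075 + 27921 + 44162 + 5289 + 24636 + 33612 + 21891 + 42494 + 21591 + 31203 = 280874
Sum over 3–12: 27921 + 44162 + 5289 + 24636 + 33612 + 21891 + 42494 + 21591 + 31203 + 34919 = 287718
CMA at t=7 = (280874 + 287718) / (2·10) = 568592 / 20 = 28429.600

28429.600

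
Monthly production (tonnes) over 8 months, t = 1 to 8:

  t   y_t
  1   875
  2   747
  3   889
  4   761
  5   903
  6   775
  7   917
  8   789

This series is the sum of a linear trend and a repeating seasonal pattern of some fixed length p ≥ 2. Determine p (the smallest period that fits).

2

First differences y_{t+1} − y_t: -128, 142, -128, 142, -128, 142, …
The difference pattern repeats every 2 terms and not for any smaller step, so p = 2.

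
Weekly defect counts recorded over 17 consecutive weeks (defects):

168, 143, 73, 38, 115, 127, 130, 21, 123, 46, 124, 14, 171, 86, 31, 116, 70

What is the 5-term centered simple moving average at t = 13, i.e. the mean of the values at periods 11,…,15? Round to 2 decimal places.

85.20

Sum of periods 11–15: 124 + 14 + 171 + 86 + 31 = 426
Divide by 5: 426 / 5 = 85.20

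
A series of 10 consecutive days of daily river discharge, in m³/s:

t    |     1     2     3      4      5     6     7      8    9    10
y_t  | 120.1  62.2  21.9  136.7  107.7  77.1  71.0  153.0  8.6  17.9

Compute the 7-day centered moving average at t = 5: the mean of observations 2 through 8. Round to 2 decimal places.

89.94

Sum of periods 2–8: 62.2 + 21.9 + 136.7 + 107.7 + 77.1 + 71.0 + 153.0 = 629.6
Divide by 7: 629.6 / 7 = 89.94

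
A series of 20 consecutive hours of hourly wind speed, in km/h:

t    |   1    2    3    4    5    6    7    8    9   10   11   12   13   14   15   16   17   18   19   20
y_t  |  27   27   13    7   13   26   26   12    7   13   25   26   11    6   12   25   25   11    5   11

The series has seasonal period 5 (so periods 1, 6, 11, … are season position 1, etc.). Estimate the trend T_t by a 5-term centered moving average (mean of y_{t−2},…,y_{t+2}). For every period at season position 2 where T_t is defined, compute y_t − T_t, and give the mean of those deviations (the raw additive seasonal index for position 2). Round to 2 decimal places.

Season position 2 occurs at t = 7, 12, 17 (where T_t is defined).
t=7: T_7 = 16.8000; y_7 − T_7 = 26 − 16.8000 = 9.2000
t=12: T_12 = 16.2000; y_12 − T_12 = 26 − 16.2000 = 9.8000
t=17: T_17 = 15.6000; y_17 − T_17 = 25 − 15.6000 = 9.4000
Mean deviation: (9.2000 + 9.8000 + 9.4000) / 3 = 9.47

9.47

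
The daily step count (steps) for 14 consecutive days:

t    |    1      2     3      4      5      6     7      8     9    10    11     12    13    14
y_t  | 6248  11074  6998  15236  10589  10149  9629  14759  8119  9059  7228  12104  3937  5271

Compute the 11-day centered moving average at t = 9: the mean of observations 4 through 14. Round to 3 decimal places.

9643.636

Sum of periods 4–14: 15236 + 10589 + 10149 + 9629 + 14759 + 8119 + 9059 + 7228 + 12104 + 3937 + 5271 = 106080
Divide by 11: 106080 / 11 = 9643.636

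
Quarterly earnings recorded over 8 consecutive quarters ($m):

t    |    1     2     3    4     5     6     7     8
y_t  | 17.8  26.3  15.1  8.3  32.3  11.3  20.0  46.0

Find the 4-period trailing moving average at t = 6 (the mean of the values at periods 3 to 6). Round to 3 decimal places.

16.750

Sum of periods 3–6: 15.1 + 8.3 + 32.3 + 11.3 = 67.0
Divide by 4: 67.0 / 4 = 16.750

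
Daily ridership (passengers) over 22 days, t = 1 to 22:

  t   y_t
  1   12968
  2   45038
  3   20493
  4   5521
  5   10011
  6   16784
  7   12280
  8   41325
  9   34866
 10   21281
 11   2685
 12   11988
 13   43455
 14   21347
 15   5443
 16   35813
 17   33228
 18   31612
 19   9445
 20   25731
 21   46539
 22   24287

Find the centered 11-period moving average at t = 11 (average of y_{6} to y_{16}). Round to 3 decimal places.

Sum of periods 6–16: 16784 + 12280 + 41325 + 34866 + 21281 + 2685 + 11988 + 43455 + 21347 + 5443 + 35813 = 247267
Divide by 11: 247267 / 11 = 22478.818

22478.818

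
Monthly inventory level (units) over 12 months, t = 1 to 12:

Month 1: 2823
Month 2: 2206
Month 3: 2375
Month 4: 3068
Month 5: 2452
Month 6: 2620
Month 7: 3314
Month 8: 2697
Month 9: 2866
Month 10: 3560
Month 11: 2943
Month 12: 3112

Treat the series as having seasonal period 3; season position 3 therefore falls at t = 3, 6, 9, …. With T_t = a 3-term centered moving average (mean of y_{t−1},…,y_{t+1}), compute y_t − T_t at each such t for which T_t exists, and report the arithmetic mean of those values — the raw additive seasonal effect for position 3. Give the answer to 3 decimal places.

Season position 3 occurs at t = 3, 6, 9 (where T_t is defined).
t=3: T_3 = 2549.66667; y_3 − T_3 = 2375 − 2549.66667 = -174.66667
t=6: T_6 = 2795.33333; y_6 − T_6 = 2620 − 2795.33333 = -175.33333
t=9: T_9 = 3041.00000; y_9 − T_9 = 2866 − 3041.00000 = -175.00000
Mean deviation: (-174.66667 + -175.33333 + -175.00000) / 3 = -175.000

-175.000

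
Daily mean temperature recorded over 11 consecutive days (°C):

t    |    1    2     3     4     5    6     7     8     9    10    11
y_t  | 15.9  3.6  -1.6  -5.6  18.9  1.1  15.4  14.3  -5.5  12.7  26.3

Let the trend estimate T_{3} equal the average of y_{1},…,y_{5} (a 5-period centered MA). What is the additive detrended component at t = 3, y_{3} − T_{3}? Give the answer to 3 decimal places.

-7.840

Trend T_3 = (15.9 + 3.6 + (-1.6) + (-5.6) + 18.9) / 5 = 31.2/5 = 6.24000
Detrended value: -1.6 − 6.24000 = -7.840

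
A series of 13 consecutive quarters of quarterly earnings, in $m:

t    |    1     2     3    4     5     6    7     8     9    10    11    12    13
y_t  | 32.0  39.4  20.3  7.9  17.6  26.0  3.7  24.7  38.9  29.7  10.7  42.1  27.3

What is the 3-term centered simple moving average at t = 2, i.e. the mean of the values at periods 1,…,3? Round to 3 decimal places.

30.567

Sum of periods 1–3: 32.0 + 39.4 + 20.3 = 91.7
Divide by 3: 91.7 / 3 = 30.567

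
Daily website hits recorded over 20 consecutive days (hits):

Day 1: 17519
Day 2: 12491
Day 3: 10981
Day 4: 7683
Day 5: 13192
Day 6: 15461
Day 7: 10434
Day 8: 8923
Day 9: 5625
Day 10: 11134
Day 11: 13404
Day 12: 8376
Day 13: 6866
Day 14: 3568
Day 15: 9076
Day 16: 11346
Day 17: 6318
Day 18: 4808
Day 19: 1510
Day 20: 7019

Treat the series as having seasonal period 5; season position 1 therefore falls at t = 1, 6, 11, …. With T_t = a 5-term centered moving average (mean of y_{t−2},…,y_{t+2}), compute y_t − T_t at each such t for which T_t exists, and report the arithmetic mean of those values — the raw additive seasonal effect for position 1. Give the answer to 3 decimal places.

4322.733

Season position 1 occurs at t = 6, 11, 16 (where T_t is defined).
t=6: T_6 = 11138.60000; y_6 − T_6 = 15461 − 11138.60000 = 4322.40000
t=11: T_11 = 9081.00000; y_11 − T_11 = 13404 − 9081.00000 = 4323.00000
t=16: T_16 = 7023.20000; y_16 − T_16 = 11346 − 7023.20000 = 4322.80000
Mean deviation: (4322.40000 + 4323.00000 + 4322.80000) / 3 = 4322.733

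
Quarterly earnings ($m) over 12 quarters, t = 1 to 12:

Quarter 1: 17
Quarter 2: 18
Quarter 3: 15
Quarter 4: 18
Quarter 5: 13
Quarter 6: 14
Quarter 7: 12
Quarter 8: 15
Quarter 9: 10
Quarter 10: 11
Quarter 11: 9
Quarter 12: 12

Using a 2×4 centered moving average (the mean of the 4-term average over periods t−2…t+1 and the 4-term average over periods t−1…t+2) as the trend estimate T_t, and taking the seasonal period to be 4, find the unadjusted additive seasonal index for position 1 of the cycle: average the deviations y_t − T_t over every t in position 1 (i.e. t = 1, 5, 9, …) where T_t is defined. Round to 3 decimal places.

-1.625

Season position 1 occurs at t = 5, 9 (where T_t is defined).
t=5: T_5 = 14.62500; y_5 − T_5 = 13 − 14.62500 = -1.62500
t=9: T_9 = 11.62500; y_9 − T_9 = 10 − 11.62500 = -1.62500
Mean deviation: (-1.62500 + -1.62500) / 2 = -1.625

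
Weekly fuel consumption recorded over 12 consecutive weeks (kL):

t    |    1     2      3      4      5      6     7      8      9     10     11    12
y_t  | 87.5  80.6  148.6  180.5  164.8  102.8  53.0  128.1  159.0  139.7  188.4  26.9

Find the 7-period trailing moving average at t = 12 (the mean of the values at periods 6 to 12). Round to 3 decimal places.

Sum of periods 6–12: 102.8 + 53.0 + 128.1 + 159.0 + 139.7 + 188.4 + 26.9 = 797.9
Divide by 7: 797.9 / 7 = 113.986

113.986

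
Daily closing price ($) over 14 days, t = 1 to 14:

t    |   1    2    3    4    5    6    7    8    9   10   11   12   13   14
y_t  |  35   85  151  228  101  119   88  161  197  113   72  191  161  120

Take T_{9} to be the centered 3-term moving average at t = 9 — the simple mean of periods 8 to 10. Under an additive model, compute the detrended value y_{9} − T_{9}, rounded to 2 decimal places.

Trend T_9 = (161 + 197 + 113) / 3 = 471/3 = 157.0000
Detrended value: 197 − 157.0000 = 40.00

40.00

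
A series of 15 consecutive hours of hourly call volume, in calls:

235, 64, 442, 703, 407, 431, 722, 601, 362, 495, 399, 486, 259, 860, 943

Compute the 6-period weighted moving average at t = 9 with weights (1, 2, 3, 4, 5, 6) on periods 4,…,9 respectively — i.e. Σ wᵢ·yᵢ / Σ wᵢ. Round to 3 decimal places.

Weighted sum: 1·703 + 2·407 + 3·431 + 4·722 + 5·601 + 6·362 = 703 + 814 + 1293 + 2888 + 3005 + 2172 = 10875
Weight total: 1 + 2 + 3 + 4 + 5 + 6 = 21
WMA = 10875 / 21 = 517.857

517.857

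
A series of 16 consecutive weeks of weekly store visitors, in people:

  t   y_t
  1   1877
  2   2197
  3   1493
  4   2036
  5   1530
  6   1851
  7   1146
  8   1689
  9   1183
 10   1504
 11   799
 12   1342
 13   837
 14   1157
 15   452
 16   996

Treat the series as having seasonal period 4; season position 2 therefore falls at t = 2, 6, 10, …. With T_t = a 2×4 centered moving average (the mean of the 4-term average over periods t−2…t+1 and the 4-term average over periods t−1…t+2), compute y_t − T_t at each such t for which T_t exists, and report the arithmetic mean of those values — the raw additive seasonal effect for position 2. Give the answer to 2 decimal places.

Season position 2 occurs at t = 6, 10, 14 (where T_t is defined).
t=6: T_6 = 1597.3750; y_6 − T_6 = 1851 − 1597.3750 = 253.6250
t=10: T_10 = 1250.3750; y_10 − T_10 = 1504 − 1250.3750 = 253.6250
t=14: T_14 = 903.7500; y_14 − T_14 = 1157 − 903.7500 = 253.2500
Mean deviation: (253.6250 + 253.6250 + 253.2500) / 3 = 253.50

253.50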